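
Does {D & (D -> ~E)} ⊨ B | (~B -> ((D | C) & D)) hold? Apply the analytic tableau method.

Initial set: {(D & (D -> ~E)); ~(B | (~B -> ((D | C) & D)))}.
(D & (D -> ~E)): α-rule — add D, (D -> ~E).
~(B | (~B -> ((D | C) & D))): α-rule — add ~B, ~(~B -> ((D | C) & D)).
~(~B -> ((D | C) & D)): α-rule — add ~B, ~((D | C) & D).
(D -> ~E): β-rule — branch into ~D  //  ~E.
  branch 1 (add ~D):
    × closes — contains both D and ~D.
  branch 2 (add ~E):
    ~((D | C) & D): β-rule — branch into ~(D | C)  //  ~D.
      branch 2.1 (add ~(D | C)):
        ~(D | C): α-rule — add ~D, ~C.
        × closes — contains both D and ~D.
      branch 2.2 (add ~D):
        × closes — contains both D and ~D.
All 3 branches close.
Every branch closed, so the premises entail the conclusion.

Yes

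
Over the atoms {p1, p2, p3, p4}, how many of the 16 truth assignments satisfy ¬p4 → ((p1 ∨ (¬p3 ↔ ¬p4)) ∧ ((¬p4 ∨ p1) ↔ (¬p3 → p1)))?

12

Initial set: {(¬p4 → ((p1 ∨ (¬p3 ↔ ¬p4)) ∧ ((¬p4 ∨ p1) ↔ (¬p3 → p1))))}.
(¬p4 → ((p1 ∨ (¬p3 ↔ ¬p4)) ∧ ((¬p4 ∨ p1) ↔ (¬p3 → p1)))): β-rule — branch into ¬¬p4  //  ((p1 ∨ (¬p3 ↔ ¬p4)) ∧ ((¬p4 ∨ p1) ↔ (¬p3 → p1))).
  branch 1 (add ¬¬p4):
    ○ open, literals {p4=1}.
  branch 2 (add ((p1 ∨ (¬p3 ↔ ¬p4)) ∧ ((¬p4 ∨ p1) ↔ (¬p3 → p1)))):
    ((p1 ∨ (¬p3 ↔ ¬p4)) ∧ ((¬p4 ∨ p1) ↔ (¬p3 → p1))): α-rule — add (p1 ∨ (¬p3 ↔ ¬p4)), ((¬p4 ∨ p1) ↔ (¬p3 → p1)).
    (p1 ∨ (¬p3 ↔ ¬p4)): β-rule — branch into p1  //  (¬p3 ↔ ¬p4).
      branch 2.1 (add p1):
        ((¬p4 ∨ p1) ↔ (¬p3 → p1)): β-rule — branch into (¬p4 ∨ p1), (¬p3 → p1)  //  ¬(¬p4 ∨ p1), ¬(¬p3 → p1).
          branch 2.1.1 (add (¬p4 ∨ p1), (¬p3 → p1)):
            (¬p4 ∨ p1): β-rule — branch into ¬p4  //  p1.
              branch 2.1.1.1 (add ¬p4):
                (¬p3 → p1): β-rule — branch into ¬¬p3  //  p1.
                  branch 2.1.1.1.1 (add ¬¬p3):
                    ○ open, literals {p1=1, p3=1, p4=0}.
                  branch 2.1.1.1.2 (add p1):
                    ○ open, literals {p1=1, p4=0}.
              branch 2.1.1.2 (add p1):
                (¬p3 → p1): β-rule — branch into ¬¬p3  //  p1.
                  branch 2.1.1.2.1 (add ¬¬p3):
                    ○ open, literals {p1=1, p3=1}.
                  branch 2.1.1.2.2 (add p1):
                    ○ open, literals {p1=1}.
          branch 2.1.2 (add ¬(¬p4 ∨ p1), ¬(¬p3 → p1)):
            ¬(¬p4 ∨ p1): α-rule — add ¬¬p4, ¬p1.
            × closes — contains both p1 and ¬p1.
      branch 2.2 (add (¬p3 ↔ ¬p4)):
        ((¬p4 ∨ p1) ↔ (¬p3 → p1)): β-rule — branch into (¬p4 ∨ p1), (¬p3 → p1)  //  ¬(¬p4 ∨ p1), ¬(¬p3 → p1).
          branch 2.2.1 (add (¬p4 ∨ p1), (¬p3 → p1)):
            (¬p3 ↔ ¬p4): β-rule — branch into ¬p3, ¬p4  //  ¬¬p3, ¬¬p4.
              branch 2.2.1.1 (add ¬p3, ¬p4):
                (¬p4 ∨ p1): β-rule — branch into ¬p4  //  p1.
                  branch 2.2.1.1.1 (add ¬p4):
                    (¬p3 → p1): β-rule — branch into ¬¬p3  //  p1.
                      branch 2.2.1.1.1.1 (add ¬¬p3):
                        × closes — contains both p3 and ¬p3.
                      branch 2.2.1.1.1.2 (add p1):
                        ○ open, literals {p1=1, p3=0, p4=0}.
                  branch 2.2.1.1.2 (add p1):
                    (¬p3 → p1): β-rule — branch into ¬¬p3  //  p1.
                      branch 2.2.1.1.2.1 (add ¬¬p3):
                        × closes — contains both p3 and ¬p3.
                      branch 2.2.1.1.2.2 (add p1):
                        ○ open, literals {p1=1, p3=0, p4=0}.
              branch 2.2.1.2 (add ¬¬p3, ¬¬p4):
                (¬p4 ∨ p1): β-rule — branch into ¬p4  //  p1.
                  branch 2.2.1.2.1 (add ¬p4):
                    × closes — contains both p4 and ¬p4.
                  branch 2.2.1.2.2 (add p1):
                    (¬p3 → p1): β-rule — branch into ¬¬p3  //  p1.
                      branch 2.2.1.2.2.1 (add ¬¬p3):
                        ○ open, literals {p1=1, p3=1, p4=1}.
                      branch 2.2.1.2.2.2 (add p1):
                        ○ open, literals {p1=1, p3=1, p4=1}.
          branch 2.2.2 (add ¬(¬p4 ∨ p1), ¬(¬p3 → p1)):
            ¬(¬p4 ∨ p1): α-rule — add ¬¬p4, ¬p1.
            ¬(¬p3 → p1): α-rule — add ¬p3, ¬p1.
            (¬p3 ↔ ¬p4): β-rule — branch into ¬p3, ¬p4  //  ¬¬p3, ¬¬p4.
              branch 2.2.2.1 (add ¬p3, ¬p4):
                × closes — contains both p4 and ¬p4.
              branch 2.2.2.2 (add ¬¬p3, ¬¬p4):
                × closes — contains both p3 and ¬p3.
6 branches closed, 9 open.
Each open branch fixes some atoms; the unmentioned ones are free. Counting distinct full assignments: branch {p4=1} (p1, p2, p3) contributes 8 new; branch {p1=1, p3=1, p4=0} (p2) contributes 2 new; branch {p1=1, p4=0} (p2, p3) contributes 2 new; branch {p1=1, p3=1} (p2, p4) contributes 0 new; branch {p1=1} (p2, p3, p4) contributes 0 new; branch {p1=1, p3=0, p4=0} (p2) contributes 0 new; branch {p1=1, p3=0, p4=0} (p2) contributes 0 new; branch {p1=1, p3=1, p4=1} (p2) contributes 0 new; branch {p1=1, p3=1, p4=1} (p2) contributes 0 new. Total: 12.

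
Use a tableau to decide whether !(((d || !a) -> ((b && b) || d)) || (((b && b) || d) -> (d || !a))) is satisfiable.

Initial set: {!(((d || !a) -> ((b && b) || d)) || (((b && b) || d) -> (d || !a)))}.
!(((d || !a) -> ((b && b) || d)) || (((b && b) || d) -> (d || !a))): α-rule — add !((d || !a) -> ((b && b) || d)), !(((b && b) || d) -> (d || !a)).
!((d || !a) -> ((b && b) || d)): α-rule — add (d || !a), !((b && b) || d).
!(((b && b) || d) -> (d || !a)): α-rule — add ((b && b) || d), !(d || !a).
!((b && b) || d): α-rule — add !(b && b), !d.
!(d || !a): α-rule — add !d, !!a.
(d || !a): β-rule — branch into d  //  !a.
  branch 1 (add d):
    × closes — contains both d and !d.
  branch 2 (add !a):
    × closes — contains both a and !a.
All 2 branches close.
Every branch closed; the formula is unsatisfiable.

Unsatisfiable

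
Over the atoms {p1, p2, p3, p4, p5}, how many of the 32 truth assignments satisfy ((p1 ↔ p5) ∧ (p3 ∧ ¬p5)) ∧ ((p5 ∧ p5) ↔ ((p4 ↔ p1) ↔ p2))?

Initial set: {T (((p1 ↔ p5) ∧ (p3 ∧ ¬p5)) ∧ ((p5 ∧ p5) ↔ ((p4 ↔ p1) ↔ p2)))}.
T (((p1 ↔ p5) ∧ (p3 ∧ ¬p5)) ∧ ((p5 ∧ p5) ↔ ((p4 ↔ p1) ↔ p2))): α-rule — add T ((p1 ↔ p5) ∧ (p3 ∧ ¬p5)), T ((p5 ∧ p5) ↔ ((p4 ↔ p1) ↔ p2)).
T ((p1 ↔ p5) ∧ (p3 ∧ ¬p5)): α-rule — add T (p1 ↔ p5), T (p3 ∧ ¬p5).
T (p3 ∧ ¬p5): α-rule — add T p3, T ¬p5.
T ((p5 ∧ p5) ↔ ((p4 ↔ p1) ↔ p2)): β-rule — branch into T (p5 ∧ p5), T ((p4 ↔ p1) ↔ p2)  //  F (p5 ∧ p5), F ((p4 ↔ p1) ↔ p2).
  branch 1 (add T (p5 ∧ p5), T ((p4 ↔ p1) ↔ p2)):
    T (p5 ∧ p5): α-rule — add T p5, T p5.
    × closes — contains both p5 and ¬p5.
  branch 2 (add F (p5 ∧ p5), F ((p4 ↔ p1) ↔ p2)):
    T (p1 ↔ p5): β-rule — branch into T p1, T p5  //  F p1, F p5.
      branch 2.1 (add T p1, T p5):
        × closes — contains both p5 and ¬p5.
      branch 2.2 (add F p1, F p5):
        F (p5 ∧ p5): β-rule — branch into F p5  //  F p5.
          branch 2.2.1 (add F p5):
            F ((p4 ↔ p1) ↔ p2): β-rule — branch into T (p4 ↔ p1), F p2  //  F (p4 ↔ p1), T p2.
              branch 2.2.1.1 (add T (p4 ↔ p1), F p2):
                T (p4 ↔ p1): β-rule — branch into T p4, T p1  //  F p4, F p1.
                  branch 2.2.1.1.1 (add T p4, T p1):
                    × closes — contains both p1 and ¬p1.
                  branch 2.2.1.1.2 (add F p4, F p1):
                    ○ open, literals {p1=0, p2=0, p3=1, p4=0, p5=0}.
              branch 2.2.1.2 (add F (p4 ↔ p1), T p2):
                F (p4 ↔ p1): β-rule — branch into T p4, F p1  //  F p4, T p1.
                  branch 2.2.1.2.1 (add T p4, F p1):
                    ○ open, literals {p1=0, p2=1, p3=1, p4=1, p5=0}.
                  branch 2.2.1.2.2 (add F p4, T p1):
                    × closes — contains both p1 and ¬p1.
          branch 2.2.2 (add F p5):
            F ((p4 ↔ p1) ↔ p2): β-rule — branch into T (p4 ↔ p1), F p2  //  F (p4 ↔ p1), T p2.
              branch 2.2.2.1 (add T (p4 ↔ p1), F p2):
                T (p4 ↔ p1): β-rule — branch into T p4, T p1  //  F p4, F p1.
                  branch 2.2.2.1.1 (add T p4, T p1):
                    × closes — contains both p1 and ¬p1.
                  branch 2.2.2.1.2 (add F p4, F p1):
                    ○ open, literals {p1=0, p2=0, p3=1, p4=0, p5=0}.
              branch 2.2.2.2 (add F (p4 ↔ p1), T p2):
                F (p4 ↔ p1): β-rule — branch into T p4, F p1  //  F p4, T p1.
                  branch 2.2.2.2.1 (add T p4, F p1):
                    ○ open, literals {p1=0, p2=1, p3=1, p4=1, p5=0}.
                  branch 2.2.2.2.2 (add F p4, T p1):
                    × closes — contains both p1 and ¬p1.
6 branches closed, 4 open.
Each open branch fixes some atoms; the unmentioned ones are free. Counting distinct full assignments: branch {p1=0, p2=0, p3=1, p4=0, p5=0} (none free) contributes 1 new; branch {p1=0, p2=1, p3=1, p4=1, p5=0} (none free) contributes 1 new; branch {p1=0, p2=0, p3=1, p4=0, p5=0} (none free) contributes 0 new; branch {p1=0, p2=1, p3=1, p4=1, p5=0} (none free) contributes 0 new. Total: 2.

2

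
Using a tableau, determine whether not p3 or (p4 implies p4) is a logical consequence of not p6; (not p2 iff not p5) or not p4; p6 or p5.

Yes

Initial set: {not p6; ((not p2 iff not p5) or not p4); (p6 or p5); not (not p3 or (p4 implies p4))}.
not (not p3 or (p4 implies p4)): α-rule — add not not p3, not (p4 implies p4).
not (p4 implies p4): α-rule — add p4, not p4.
× closes — contains both p4 and not p4.
All 1 branch closes.
Every branch closed, so the premises entail the conclusion.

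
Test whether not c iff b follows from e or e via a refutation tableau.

Initial set: {T (e or e); F (not c iff b)}.
T (e or e): β-rule — branch into T e  //  T e.
  branch 1 (add T e):
    F (not c iff b): β-rule — branch into T not c, F b  //  F not c, T b.
      branch 1.1 (add T not c, F b):
        ○ open, literals {b=0, c=0, e=1}.
      branch 1.2 (add F not c, T b):
        ○ open, literals {b=1, c=1, e=1}.
  branch 2 (add T e):
    F (not c iff b): β-rule — branch into T not c, F b  //  F not c, T b.
      branch 2.1 (add T not c, F b):
        ○ open, literals {b=0, c=0, e=1}.
      branch 2.2 (add F not c, T b):
        ○ open, literals {b=1, c=1, e=1}.
0 branches closed, 4 open.
An open branch gives a countermodel: b=0, c=0, e=1 (unmentioned atoms arbitrary); the premises hold there but the conclusion fails.

No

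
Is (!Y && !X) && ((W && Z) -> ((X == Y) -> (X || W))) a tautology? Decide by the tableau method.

Not valid

Assume the negation and expand:
Initial set: {F ((!Y && !X) && ((W && Z) -> ((X == Y) -> (X || W))))}.
F ((!Y && !X) && ((W && Z) -> ((X == Y) -> (X || W)))): β-rule — branch into F (!Y && !X)  //  F ((W && Z) -> ((X == Y) -> (X || W))).
  branch 1 (add F (!Y && !X)):
    F (!Y && !X): β-rule — branch into F !Y  //  F !X.
      branch 1.1 (add F !Y):
        ○ open, literals {Y=1}.
      branch 1.2 (add F !X):
        ○ open, literals {X=1}.
  branch 2 (add F ((W && Z) -> ((X == Y) -> (X || W)))):
    F ((W && Z) -> ((X == Y) -> (X || W))): α-rule — add T (W && Z), F ((X == Y) -> (X || W)).
    T (W && Z): α-rule — add T W, T Z.
    F ((X == Y) -> (X || W)): α-rule — add T (X == Y), F (X || W).
    F (X || W): α-rule — add F X, F W.
    × closes — contains both W and !W.
1 branch closed, 2 open.
An open branch gives a countermodel: Y=1 (unmentioned atoms arbitrary); under it the original formula is false.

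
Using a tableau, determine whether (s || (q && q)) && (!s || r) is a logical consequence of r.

No

Initial set: {r; !((s || (q && q)) && (!s || r))}.
!((s || (q && q)) && (!s || r)): β-rule — branch into !(s || (q && q))  //  !(!s || r).
  branch 1 (add !(s || (q && q))):
    !(s || (q && q)): α-rule — add !s, !(q && q).
    !(q && q): β-rule — branch into !q  //  !q.
      branch 1.1 (add !q):
        ○ open, literals {q=F, r=T, s=F}.
      branch 1.2 (add !q):
        ○ open, literals {q=F, r=T, s=F}.
  branch 2 (add !(!s || r)):
    !(!s || r): α-rule — add !!s, !r.
    × closes — contains both r and !r.
1 branch closed, 2 open.
An open branch gives a countermodel: q=F, r=T, s=F (unmentioned atoms arbitrary); the premises hold there but the conclusion fails.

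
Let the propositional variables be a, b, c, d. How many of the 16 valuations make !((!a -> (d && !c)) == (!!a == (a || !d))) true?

2

Initial set: {!((!a -> (d && !c)) == (!!a == (a || !d)))}.
!((!a -> (d && !c)) == (!!a == (a || !d))): β-rule — branch into (!a -> (d && !c)), !(!!a == (a || !d))  //  !(!a -> (d && !c)), (!!a == (a || !d)).
  branch 1 (add (!a -> (d && !c)), !(!!a == (a || !d))):
    (!a -> (d && !c)): β-rule — branch into !!a  //  (d && !c).
      branch 1.1 (add !!a):
        !(!!a == (a || !d)): β-rule — branch into !!a, !(a || !d)  //  !!!a, (a || !d).
          branch 1.1.1 (add !!a, !(a || !d)):
            !!a: drop double negation, giving a.
            !(a || !d): α-rule — add !a, !!d.
            × closes — contains both a and !a.
          branch 1.1.2 (add !!!a, (a || !d)):
            !!!a: drop double negation, giving !a.
            × closes — contains both a and !a.
      branch 1.2 (add (d && !c)):
        (d && !c): α-rule — add d, !c.
        !(!!a == (a || !d)): β-rule — branch into !!a, !(a || !d)  //  !!!a, (a || !d).
          branch 1.2.1 (add !!a, !(a || !d)):
            !!a: drop double negation, giving a.
            !(a || !d): α-rule — add !a, !!d.
            × closes — contains both a and !a.
          branch 1.2.2 (add !!!a, (a || !d)):
            !!!a: drop double negation, giving !a.
            (a || !d): β-rule — branch into a  //  !d.
              branch 1.2.2.1 (add a):
                × closes — contains both a and !a.
              branch 1.2.2.2 (add !d):
                × closes — contains both d and !d.
  branch 2 (add !(!a -> (d && !c)), (!!a == (a || !d))):
    !(!a -> (d && !c)): α-rule — add !a, !(d && !c).
    (!!a == (a || !d)): β-rule — branch into !!a, (a || !d)  //  !!!a, !(a || !d).
      branch 2.1 (add !!a, (a || !d)):
        !!a: drop double negation, giving a.
        × closes — contains both a and !a.
      branch 2.2 (add !!!a, !(a || !d)):
        !!!a: drop double negation, giving !a.
        !(a || !d): α-rule — add !a, !!d.
        !(d && !c): β-rule — branch into !d  //  !!c.
          branch 2.2.1 (add !d):
            × closes — contains both d and !d.
          branch 2.2.2 (add !!c):
            ○ open, literals {a=F, c=T, d=T}.
7 branches closed, 1 open.
Each open branch fixes some atoms; the unmentioned ones are free. Counting distinct full assignments: branch {a=F, c=T, d=T} (b) contributes 2 new. Total: 2.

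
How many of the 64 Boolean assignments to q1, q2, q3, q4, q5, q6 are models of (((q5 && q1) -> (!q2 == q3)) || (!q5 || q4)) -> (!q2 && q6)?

Initial set: {T ((((q5 && q1) -> (!q2 == q3)) || (!q5 || q4)) -> (!q2 && q6))}.
T ((((q5 && q1) -> (!q2 == q3)) || (!q5 || q4)) -> (!q2 && q6)): β-rule — branch into F (((q5 && q1) -> (!q2 == q3)) || (!q5 || q4))  //  T (!q2 && q6).
  branch 1 (add F (((q5 && q1) -> (!q2 == q3)) || (!q5 || q4))):
    F (((q5 && q1) -> (!q2 == q3)) || (!q5 || q4)): α-rule — add F ((q5 && q1) -> (!q2 == q3)), F (!q5 || q4).
    F ((q5 && q1) -> (!q2 == q3)): α-rule — add T (q5 && q1), F (!q2 == q3).
    F (!q5 || q4): α-rule — add F !q5, F q4.
    T (q5 && q1): α-rule — add T q5, T q1.
    F (!q2 == q3): β-rule — branch into T !q2, F q3  //  F !q2, T q3.
      branch 1.1 (add T !q2, F q3):
        ○ open, literals {q1=1, q2=0, q3=0, q4=0, q5=1}.
      branch 1.2 (add F !q2, T q3):
        ○ open, literals {q1=1, q2=1, q3=1, q4=0, q5=1}.
  branch 2 (add T (!q2 && q6)):
    T (!q2 && q6): α-rule — add T !q2, T q6.
    ○ open, literals {q2=0, q6=1}.
0 branches closed, 3 open.
Each open branch fixes some atoms; the unmentioned ones are free. Counting distinct full assignments: branch {q1=1, q2=0, q3=0, q4=0, q5=1} (q6) contributes 2 new; branch {q1=1, q2=1, q3=1, q4=0, q5=1} (q6) contributes 2 new; branch {q2=0, q6=1} (q1, q3, q4, q5) contributes 15 new. Total: 19.

19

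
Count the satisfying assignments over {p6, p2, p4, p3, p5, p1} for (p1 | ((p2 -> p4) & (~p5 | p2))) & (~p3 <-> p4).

24

Initial set: {T ((p1 | ((p2 -> p4) & (~p5 | p2))) & (~p3 <-> p4))}.
T ((p1 | ((p2 -> p4) & (~p5 | p2))) & (~p3 <-> p4)): α-rule — add T (p1 | ((p2 -> p4) & (~p5 | p2))), T (~p3 <-> p4).
T (p1 | ((p2 -> p4) & (~p5 | p2))): β-rule — branch into T p1  //  T ((p2 -> p4) & (~p5 | p2)).
  branch 1 (add T p1):
    T (~p3 <-> p4): β-rule — branch into T ~p3, T p4  //  F ~p3, F p4.
      branch 1.1 (add T ~p3, T p4):
        ○ open, literals {p1=true, p3=false, p4=true}.
      branch 1.2 (add F ~p3, F p4):
        ○ open, literals {p1=true, p3=true, p4=false}.
  branch 2 (add T ((p2 -> p4) & (~p5 | p2))):
    T ((p2 -> p4) & (~p5 | p2)): α-rule — add T (p2 -> p4), T (~p5 | p2).
    T (~p3 <-> p4): β-rule — branch into T ~p3, T p4  //  F ~p3, F p4.
      branch 2.1 (add T ~p3, T p4):
        T (p2 -> p4): β-rule — branch into F p2  //  T p4.
          branch 2.1.1 (add F p2):
            T (~p5 | p2): β-rule — branch into T ~p5  //  T p2.
              branch 2.1.1.1 (add T ~p5):
                ○ open, literals {p2=false, p3=false, p4=true, p5=false}.
              branch 2.1.1.2 (add T p2):
                × closes — contains both p2 and ~p2.
          branch 2.1.2 (add T p4):
            T (~p5 | p2): β-rule — branch into T ~p5  //  T p2.
              branch 2.1.2.1 (add T ~p5):
                ○ open, literals {p3=false, p4=true, p5=false}.
              branch 2.1.2.2 (add T p2):
                ○ open, literals {p2=true, p3=false, p4=true}.
      branch 2.2 (add F ~p3, F p4):
        T (p2 -> p4): β-rule — branch into F p2  //  T p4.
          branch 2.2.1 (add F p2):
            T (~p5 | p2): β-rule — branch into T ~p5  //  T p2.
              branch 2.2.1.1 (add T ~p5):
                ○ open, literals {p2=false, p3=true, p4=false, p5=false}.
              branch 2.2.1.2 (add T p2):
                × closes — contains both p2 and ~p2.
          branch 2.2.2 (add T p4):
            × closes — contains both p4 and ~p4.
3 branches closed, 6 open.
Each open branch fixes some atoms; the unmentioned ones are free. Counting distinct full assignments: branch {p1=true, p3=false, p4=true} (p6, p2, p5) contributes 8 new; branch {p1=true, p3=true, p4=false} (p6, p2, p5) contributes 8 new; branch {p2=false, p3=false, p4=true, p5=false} (p6, p1) contributes 2 new; branch {p3=false, p4=true, p5=false} (p6, p2, p1) contributes 2 new; branch {p2=true, p3=false, p4=true} (p6, p5, p1) contributes 2 new; branch {p2=false, p3=true, p4=false, p5=false} (p6, p1) contributes 2 new. Total: 24.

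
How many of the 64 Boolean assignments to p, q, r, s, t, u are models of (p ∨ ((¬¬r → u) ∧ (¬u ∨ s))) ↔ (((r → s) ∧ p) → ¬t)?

36

Initial set: {((p ∨ ((¬¬r → u) ∧ (¬u ∨ s))) ↔ (((r → s) ∧ p) → ¬t))}.
((p ∨ ((¬¬r → u) ∧ (¬u ∨ s))) ↔ (((r → s) ∧ p) → ¬t)): β-rule — branch into (p ∨ ((¬¬r → u) ∧ (¬u ∨ s))), (((r → s) ∧ p) → ¬t)  //  ¬(p ∨ ((¬¬r → u) ∧ (¬u ∨ s))), ¬(((r → s) ∧ p) → ¬t).
  branch 1 (add (p ∨ ((¬¬r → u) ∧ (¬u ∨ s))), (((r → s) ∧ p) → ¬t)):
    (p ∨ ((¬¬r → u) ∧ (¬u ∨ s))): β-rule — branch into p  //  ((¬¬r → u) ∧ (¬u ∨ s)).
      branch 1.1 (add p):
        (((r → s) ∧ p) → ¬t): β-rule — branch into ¬((r → s) ∧ p)  //  ¬t.
          branch 1.1.1 (add ¬((r → s) ∧ p)):
            ¬((r → s) ∧ p): β-rule — branch into ¬(r → s)  //  ¬p.
              branch 1.1.1.1 (add ¬(r → s)):
                ¬(r → s): α-rule — add r, ¬s.
                ○ open, literals {p=true, r=true, s=false}.
              branch 1.1.1.2 (add ¬p):
                × closes — contains both p and ¬p.
          branch 1.1.2 (add ¬t):
            ○ open, literals {p=true, t=false}.
      branch 1.2 (add ((¬¬r → u) ∧ (¬u ∨ s))):
        ((¬¬r → u) ∧ (¬u ∨ s)): α-rule — add (¬¬r → u), (¬u ∨ s).
        (((r → s) ∧ p) → ¬t): β-rule — branch into ¬((r → s) ∧ p)  //  ¬t.
          branch 1.2.1 (add ¬((r → s) ∧ p)):
            (¬¬r → u): β-rule — branch into ¬¬¬r  //  u.
              branch 1.2.1.1 (add ¬¬¬r):
                ¬¬¬r: drop double negation, giving ¬r.
                (¬u ∨ s): β-rule — branch into ¬u  //  s.
                  branch 1.2.1.1.1 (add ¬u):
                    ¬((r → s) ∧ p): β-rule — branch into ¬(r → s)  //  ¬p.
                      branch 1.2.1.1.1.1 (add ¬(r → s)):
                        ¬(r → s): α-rule — add r, ¬s.
                        × closes — contains both r and ¬r.
                      branch 1.2.1.1.1.2 (add ¬p):
                        ○ open, literals {p=false, r=false, u=false}.
                  branch 1.2.1.1.2 (add s):
                    ¬((r → s) ∧ p): β-rule — branch into ¬(r → s)  //  ¬p.
                      branch 1.2.1.1.2.1 (add ¬(r → s)):
                        ¬(r → s): α-rule — add r, ¬s.
                        × closes — contains both r and ¬r.
                      branch 1.2.1.1.2.2 (add ¬p):
                        ○ open, literals {p=false, r=false, s=true}.
              branch 1.2.1.2 (add u):
                (¬u ∨ s): β-rule — branch into ¬u  //  s.
                  branch 1.2.1.2.1 (add ¬u):
                    × closes — contains both u and ¬u.
                  branch 1.2.1.2.2 (add s):
                    ¬((r → s) ∧ p): β-rule — branch into ¬(r → s)  //  ¬p.
                      branch 1.2.1.2.2.1 (add ¬(r → s)):
                        ¬(r → s): α-rule — add r, ¬s.
                        × closes — contains both s and ¬s.
                      branch 1.2.1.2.2.2 (add ¬p):
                        ○ open, literals {p=false, s=true, u=true}.
          branch 1.2.2 (add ¬t):
            (¬¬r → u): β-rule — branch into ¬¬¬r  //  u.
              branch 1.2.2.1 (add ¬¬¬r):
                ¬¬¬r: drop double negation, giving ¬r.
                (¬u ∨ s): β-rule — branch into ¬u  //  s.
                  branch 1.2.2.1.1 (add ¬u):
                    ○ open, literals {r=false, t=false, u=false}.
                  branch 1.2.2.1.2 (add s):
                    ○ open, literals {r=false, s=true, t=false}.
              branch 1.2.2.2 (add u):
                (¬u ∨ s): β-rule — branch into ¬u  //  s.
                  branch 1.2.2.2.1 (add ¬u):
                    × closes — contains both u and ¬u.
                  branch 1.2.2.2.2 (add s):
                    ○ open, literals {s=true, t=false, u=true}.
  branch 2 (add ¬(p ∨ ((¬¬r → u) ∧ (¬u ∨ s))), ¬(((r → s) ∧ p) → ¬t)):
    ¬(p ∨ ((¬¬r → u) ∧ (¬u ∨ s))): α-rule — add ¬p, ¬((¬¬r → u) ∧ (¬u ∨ s)).
    ¬(((r → s) ∧ p) → ¬t): α-rule — add ((r → s) ∧ p), ¬¬t.
    ((r → s) ∧ p): α-rule — add (r → s), p.
    × closes — contains both p and ¬p.
7 branches closed, 8 open.
Each open branch fixes some atoms; the unmentioned ones are free. Counting distinct full assignments: branch {p=true, r=true, s=false} (q, t, u) contributes 8 new; branch {p=true, t=false} (q, r, s, u) contributes 12 new; branch {p=false, r=false, u=false} (q, s, t) contributes 8 new; branch {p=false, r=false, s=true} (q, t, u) contributes 4 new; branch {p=false, s=true, u=true} (q, r, t) contributes 4 new; branch {r=false, t=false, u=false} (p, q, s) contributes 0 new; branch {r=false, s=true, t=false} (p, q, u) contributes 0 new; branch {s=true, t=false, u=true} (p, q, r) contributes 0 new. Total: 36.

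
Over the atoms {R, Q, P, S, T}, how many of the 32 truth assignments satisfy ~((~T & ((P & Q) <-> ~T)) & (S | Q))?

28

Initial set: {~((~T & ((P & Q) <-> ~T)) & (S | Q))}.
~((~T & ((P & Q) <-> ~T)) & (S | Q)): β-rule — branch into ~(~T & ((P & Q) <-> ~T))  //  ~(S | Q).
  branch 1 (add ~(~T & ((P & Q) <-> ~T))):
    ~(~T & ((P & Q) <-> ~T)): β-rule — branch into ~~T  //  ~((P & Q) <-> ~T).
      branch 1.1 (add ~~T):
        ○ open, literals {T=T}.
      branch 1.2 (add ~((P & Q) <-> ~T)):
        ~((P & Q) <-> ~T): β-rule — branch into (P & Q), ~~T  //  ~(P & Q), ~T.
          branch 1.2.1 (add (P & Q), ~~T):
            (P & Q): α-rule — add P, Q.
            ○ open, literals {P=T, Q=T, T=T}.
          branch 1.2.2 (add ~(P & Q), ~T):
            ~(P & Q): β-rule — branch into ~P  //  ~Q.
              branch 1.2.2.1 (add ~P):
                ○ open, literals {P=F, T=F}.
              branch 1.2.2.2 (add ~Q):
                ○ open, literals {Q=F, T=F}.
  branch 2 (add ~(S | Q)):
    ~(S | Q): α-rule — add ~S, ~Q.
    ○ open, literals {Q=F, S=F}.
0 branches closed, 5 open.
Each open branch fixes some atoms; the unmentioned ones are free. Counting distinct full assignments: branch {T=T} (R, Q, P, S) contributes 16 new; branch {P=T, Q=T, T=T} (R, S) contributes 0 new; branch {P=F, T=F} (R, Q, S) contributes 8 new; branch {Q=F, T=F} (R, P, S) contributes 4 new; branch {Q=F, S=F} (R, P, T) contributes 0 new. Total: 28.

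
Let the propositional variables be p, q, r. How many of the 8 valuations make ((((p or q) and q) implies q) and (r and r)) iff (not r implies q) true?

Initial set: {(((((p or q) and q) implies q) and (r and r)) iff (not r implies q))}.
(((((p or q) and q) implies q) and (r and r)) iff (not r implies q)): β-rule — branch into ((((p or q) and q) implies q) and (r and r)), (not r implies q)  //  not ((((p or q) and q) implies q) and (r and r)), not (not r implies q).
  branch 1 (add ((((p or q) and q) implies q) and (r and r)), (not r implies q)):
    ((((p or q) and q) implies q) and (r and r)): α-rule — add (((p or q) and q) implies q), (r and r).
    (r and r): α-rule — add r, r.
    (not r implies q): β-rule — branch into not not r  //  q.
      branch 1.1 (add not not r):
        (((p or q) and q) implies q): β-rule — branch into not ((p or q) and q)  //  q.
          branch 1.1.1 (add not ((p or q) and q)):
            not ((p or q) and q): β-rule — branch into not (p or q)  //  not q.
              branch 1.1.1.1 (add not (p or q)):
                not (p or q): α-rule — add not p, not q.
                ○ open, literals {p=0, q=0, r=1}.
              branch 1.1.1.2 (add not q):
                ○ open, literals {q=0, r=1}.
          branch 1.1.2 (add q):
            ○ open, literals {q=1, r=1}.
      branch 1.2 (add q):
        (((p or q) and q) implies q): β-rule — branch into not ((p or q) and q)  //  q.
          branch 1.2.1 (add not ((p or q) and q)):
            not ((p or q) and q): β-rule — branch into not (p or q)  //  not q.
              branch 1.2.1.1 (add not (p or q)):
                not (p or q): α-rule — add not p, not q.
                × closes — contains both q and not q.
              branch 1.2.1.2 (add not q):
                × closes — contains both q and not q.
          branch 1.2.2 (add q):
            ○ open, literals {q=1, r=1}.
  branch 2 (add not ((((p or q) and q) implies q) and (r and r)), not (not r implies q)):
    not (not r implies q): α-rule — add not r, not q.
    not ((((p or q) and q) implies q) and (r and r)): β-rule — branch into not (((p or q) and q) implies q)  //  not (r and r).
      branch 2.1 (add not (((p or q) and q) implies q)):
        not (((p or q) and q) implies q): α-rule — add ((p or q) and q), not q.
        ((p or q) and q): α-rule — add (p or q), q.
        × closes — contains both q and not q.
      branch 2.2 (add not (r and r)):
        not (r and r): β-rule — branch into not r  //  not r.
          branch 2.2.1 (add not r):
            ○ open, literals {q=0, r=0}.
          branch 2.2.2 (add not r):
            ○ open, literals {q=0, r=0}.
3 branches closed, 6 open.
Each open branch fixes some atoms; the unmentioned ones are free. Counting distinct full assignments: branch {p=0, q=0, r=1} (none free) contributes 1 new; branch {q=0, r=1} (p) contributes 1 new; branch {q=1, r=1} (p) contributes 2 new; branch {q=1, r=1} (p) contributes 0 new; branch {q=0, r=0} (p) contributes 2 new; branch {q=0, r=0} (p) contributes 0 new. Total: 6.

6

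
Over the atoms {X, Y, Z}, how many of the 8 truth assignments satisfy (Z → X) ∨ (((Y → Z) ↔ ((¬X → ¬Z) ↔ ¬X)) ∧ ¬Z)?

6

Initial set: {((Z → X) ∨ (((Y → Z) ↔ ((¬X → ¬Z) ↔ ¬X)) ∧ ¬Z))}.
((Z → X) ∨ (((Y → Z) ↔ ((¬X → ¬Z) ↔ ¬X)) ∧ ¬Z)): β-rule — branch into (Z → X)  //  (((Y → Z) ↔ ((¬X → ¬Z) ↔ ¬X)) ∧ ¬Z).
  branch 1 (add (Z → X)):
    (Z → X): β-rule — branch into ¬Z  //  X.
      branch 1.1 (add ¬Z):
        ○ open, literals {Z=F}.
      branch 1.2 (add X):
        ○ open, literals {X=T}.
  branch 2 (add (((Y → Z) ↔ ((¬X → ¬Z) ↔ ¬X)) ∧ ¬Z)):
    (((Y → Z) ↔ ((¬X → ¬Z) ↔ ¬X)) ∧ ¬Z): α-rule — add ((Y → Z) ↔ ((¬X → ¬Z) ↔ ¬X)), ¬Z.
    ((Y → Z) ↔ ((¬X → ¬Z) ↔ ¬X)): β-rule — branch into (Y → Z), ((¬X → ¬Z) ↔ ¬X)  //  ¬(Y → Z), ¬((¬X → ¬Z) ↔ ¬X).
      branch 2.1 (add (Y → Z), ((¬X → ¬Z) ↔ ¬X)):
        (Y → Z): β-rule — branch into ¬Y  //  Z.
          branch 2.1.1 (add ¬Y):
            ((¬X → ¬Z) ↔ ¬X): β-rule — branch into (¬X → ¬Z), ¬X  //  ¬(¬X → ¬Z), ¬¬X.
              branch 2.1.1.1 (add (¬X → ¬Z), ¬X):
                (¬X → ¬Z): β-rule — branch into ¬¬X  //  ¬Z.
                  branch 2.1.1.1.1 (add ¬¬X):
                    × closes — contains both X and ¬X.
                  branch 2.1.1.1.2 (add ¬Z):
                    ○ open, literals {X=F, Y=F, Z=F}.
              branch 2.1.1.2 (add ¬(¬X → ¬Z), ¬¬X):
                ¬(¬X → ¬Z): α-rule — add ¬X, ¬¬Z.
                × closes — contains both X and ¬X.
          branch 2.1.2 (add Z):
            × closes — contains both Z and ¬Z.
      branch 2.2 (add ¬(Y → Z), ¬((¬X → ¬Z) ↔ ¬X)):
        ¬(Y → Z): α-rule — add Y, ¬Z.
        ¬((¬X → ¬Z) ↔ ¬X): β-rule — branch into (¬X → ¬Z), ¬¬X  //  ¬(¬X → ¬Z), ¬X.
          branch 2.2.1 (add (¬X → ¬Z), ¬¬X):
            (¬X → ¬Z): β-rule — branch into ¬¬X  //  ¬Z.
              branch 2.2.1.1 (add ¬¬X):
                ○ open, literals {X=T, Y=T, Z=F}.
              branch 2.2.1.2 (add ¬Z):
                ○ open, literals {X=T, Y=T, Z=F}.
          branch 2.2.2 (add ¬(¬X → ¬Z), ¬X):
            ¬(¬X → ¬Z): α-rule — add ¬X, ¬¬Z.
            × closes — contains both Z and ¬Z.
4 branches closed, 5 open.
Each open branch fixes some atoms; the unmentioned ones are free. Counting distinct full assignments: branch {Z=F} (X, Y) contributes 4 new; branch {X=T} (Y, Z) contributes 2 new; branch {X=F, Y=F, Z=F} (none free) contributes 0 new; branch {X=T, Y=T, Z=F} (none free) contributes 0 new; branch {X=T, Y=T, Z=F} (none free) contributes 0 new. Total: 6.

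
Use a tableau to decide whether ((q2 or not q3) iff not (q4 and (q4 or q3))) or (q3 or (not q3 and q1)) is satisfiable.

Initial set: {(((q2 or not q3) iff not (q4 and (q4 or q3))) or (q3 or (not q3 and q1)))}.
(((q2 or not q3) iff not (q4 and (q4 or q3))) or (q3 or (not q3 and q1))): β-rule — branch into ((q2 or not q3) iff not (q4 and (q4 or q3)))  //  (q3 or (not q3 and q1)).
  branch 1 (add ((q2 or not q3) iff not (q4 and (q4 or q3)))):
    ((q2 or not q3) iff not (q4 and (q4 or q3))): β-rule — branch into (q2 or not q3), not (q4 and (q4 or q3))  //  not (q2 or not q3), not not (q4 and (q4 or q3)).
      branch 1.1 (add (q2 or not q3), not (q4 and (q4 or q3))):
        (q2 or not q3): β-rule — branch into q2  //  not q3.
          branch 1.1.1 (add q2):
            not (q4 and (q4 or q3)): β-rule — branch into not q4  //  not (q4 or q3).
              branch 1.1.1.1 (add not q4):
                ○ open, literals {q2=true, q4=false}.
              branch 1.1.1.2 (add not (q4 or q3)):
                not (q4 or q3): α-rule — add not q4, not q3.
                ○ open, literals {q2=true, q3=false, q4=false}.
          branch 1.1.2 (add not q3):
            not (q4 and (q4 or q3)): β-rule — branch into not q4  //  not (q4 or q3).
              branch 1.1.2.1 (add not q4):
                ○ open, literals {q3=false, q4=false}.
              branch 1.1.2.2 (add not (q4 or q3)):
                not (q4 or q3): α-rule — add not q4, not q3.
                ○ open, literals {q3=false, q4=false}.
      branch 1.2 (add not (q2 or not q3), not not (q4 and (q4 or q3))):
        not (q2 or not q3): α-rule — add not q2, not not q3.
        not not (q4 and (q4 or q3)): α-rule — add q4, (q4 or q3).
        (q4 or q3): β-rule — branch into q4  //  q3.
          branch 1.2.1 (add q4):
            ○ open, literals {q2=false, q3=true, q4=true}.
          branch 1.2.2 (add q3):
            ○ open, literals {q2=false, q3=true, q4=true}.
  branch 2 (add (q3 or (not q3 and q1))):
    (q3 or (not q3 and q1)): β-rule — branch into q3  //  (not q3 and q1).
      branch 2.1 (add q3):
        ○ open, literals {q3=true}.
      branch 2.2 (add (not q3 and q1)):
        (not q3 and q1): α-rule — add not q3, q1.
        ○ open, literals {q1=true, q3=false}.
0 branches closed, 8 open.
An open branch gives a satisfying assignment: q2=true, q4=false.

Satisfiable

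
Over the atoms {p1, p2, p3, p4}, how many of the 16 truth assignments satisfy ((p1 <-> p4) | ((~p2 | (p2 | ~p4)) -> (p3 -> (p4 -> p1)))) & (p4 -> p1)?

12

Initial set: {(((p1 <-> p4) | ((~p2 | (p2 | ~p4)) -> (p3 -> (p4 -> p1)))) & (p4 -> p1))}.
(((p1 <-> p4) | ((~p2 | (p2 | ~p4)) -> (p3 -> (p4 -> p1)))) & (p4 -> p1)): α-rule — add ((p1 <-> p4) | ((~p2 | (p2 | ~p4)) -> (p3 -> (p4 -> p1)))), (p4 -> p1).
((p1 <-> p4) | ((~p2 | (p2 | ~p4)) -> (p3 -> (p4 -> p1)))): β-rule — branch into (p1 <-> p4)  //  ((~p2 | (p2 | ~p4)) -> (p3 -> (p4 -> p1))).
  branch 1 (add (p1 <-> p4)):
    (p4 -> p1): β-rule — branch into ~p4  //  p1.
      branch 1.1 (add ~p4):
        (p1 <-> p4): β-rule — branch into p1, p4  //  ~p1, ~p4.
          branch 1.1.1 (add p1, p4):
            × closes — contains both p4 and ~p4.
          branch 1.1.2 (add ~p1, ~p4):
            ○ open, literals {p1=0, p4=0}.
      branch 1.2 (add p1):
        (p1 <-> p4): β-rule — branch into p1, p4  //  ~p1, ~p4.
          branch 1.2.1 (add p1, p4):
            ○ open, literals {p1=1, p4=1}.
          branch 1.2.2 (add ~p1, ~p4):
            × closes — contains both p1 and ~p1.
  branch 2 (add ((~p2 | (p2 | ~p4)) -> (p3 -> (p4 -> p1)))):
    (p4 -> p1): β-rule — branch into ~p4  //  p1.
      branch 2.1 (add ~p4):
        ((~p2 | (p2 | ~p4)) -> (p3 -> (p4 -> p1))): β-rule — branch into ~(~p2 | (p2 | ~p4))  //  (p3 -> (p4 -> p1)).
          branch 2.1.1 (add ~(~p2 | (p2 | ~p4))):
            ~(~p2 | (p2 | ~p4)): α-rule — add ~~p2, ~(p2 | ~p4).
            ~(p2 | ~p4): α-rule — add ~p2, ~~p4.
            × closes — contains both p2 and ~p2.
          branch 2.1.2 (add (p3 -> (p4 -> p1))):
            (p3 -> (p4 -> p1)): β-rule — branch into ~p3  //  (p4 -> p1).
              branch 2.1.2.1 (add ~p3):
                ○ open, literals {p3=0, p4=0}.
              branch 2.1.2.2 (add (p4 -> p1)):
                (p4 -> p1): β-rule — branch into ~p4  //  p1.
                  branch 2.1.2.2.1 (add ~p4):
                    ○ open, literals {p4=0}.
                  branch 2.1.2.2.2 (add p1):
                    ○ open, literals {p1=1, p4=0}.
      branch 2.2 (add p1):
        ((~p2 | (p2 | ~p4)) -> (p3 -> (p4 -> p1))): β-rule — branch into ~(~p2 | (p2 | ~p4))  //  (p3 -> (p4 -> p1)).
          branch 2.2.1 (add ~(~p2 | (p2 | ~p4))):
            ~(~p2 | (p2 | ~p4)): α-rule — add ~~p2, ~(p2 | ~p4).
            ~(p2 | ~p4): α-rule — add ~p2, ~~p4.
            × closes — contains both p2 and ~p2.
          branch 2.2.2 (add (p3 -> (p4 -> p1))):
            (p3 -> (p4 -> p1)): β-rule — branch into ~p3  //  (p4 -> p1).
              branch 2.2.2.1 (add ~p3):
                ○ open, literals {p1=1, p3=0}.
              branch 2.2.2.2 (add (p4 -> p1)):
                (p4 -> p1): β-rule — branch into ~p4  //  p1.
                  branch 2.2.2.2.1 (add ~p4):
                    ○ open, literals {p1=1, p4=0}.
                  branch 2.2.2.2.2 (add p1):
                    ○ open, literals {p1=1}.
4 branches closed, 8 open.
Each open branch fixes some atoms; the unmentioned ones are free. Counting distinct full assignments: branch {p1=0, p4=0} (p2, p3) contributes 4 new; branch {p1=1, p4=1} (p2, p3) contributes 4 new; branch {p3=0, p4=0} (p1, p2) contributes 2 new; branch {p4=0} (p1, p2, p3) contributes 2 new; branch {p1=1, p4=0} (p2, p3) contributes 0 new; branch {p1=1, p3=0} (p2, p4) contributes 0 new; branch {p1=1, p4=0} (p2, p3) contributes 0 new; branch {p1=1} (p2, p3, p4) contributes 0 new. Total: 12.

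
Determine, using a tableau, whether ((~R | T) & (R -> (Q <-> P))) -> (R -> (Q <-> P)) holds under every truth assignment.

Valid

Assume the negation and expand:
Initial set: {~(((~R | T) & (R -> (Q <-> P))) -> (R -> (Q <-> P)))}.
~(((~R | T) & (R -> (Q <-> P))) -> (R -> (Q <-> P))): α-rule — add ((~R | T) & (R -> (Q <-> P))), ~(R -> (Q <-> P)).
((~R | T) & (R -> (Q <-> P))): α-rule — add (~R | T), (R -> (Q <-> P)).
~(R -> (Q <-> P)): α-rule — add R, ~(Q <-> P).
(~R | T): β-rule — branch into ~R  //  T.
  branch 1 (add ~R):
    × closes — contains both R and ~R.
  branch 2 (add T):
    (R -> (Q <-> P)): β-rule — branch into ~R  //  (Q <-> P).
      branch 2.1 (add ~R):
        × closes — contains both R and ~R.
      branch 2.2 (add (Q <-> P)):
        ~(Q <-> P): β-rule — branch into Q, ~P  //  ~Q, P.
          branch 2.2.1 (add Q, ~P):
            (Q <-> P): β-rule — branch into Q, P  //  ~Q, ~P.
              branch 2.2.1.1 (add Q, P):
                × closes — contains both P and ~P.
              branch 2.2.1.2 (add ~Q, ~P):
                × closes — contains both Q and ~Q.
          branch 2.2.2 (add ~Q, P):
            (Q <-> P): β-rule — branch into Q, P  //  ~Q, ~P.
              branch 2.2.2.1 (add Q, P):
                × closes — contains both Q and ~Q.
              branch 2.2.2.2 (add ~Q, ~P):
                × closes — contains both P and ~P.
All 6 branches close.
Every branch closed, so the negation is unsatisfiable and the formula is valid.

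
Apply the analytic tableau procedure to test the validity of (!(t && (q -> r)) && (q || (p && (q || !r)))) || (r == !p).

Assume the negation and expand:
Initial set: {!((!(t && (q -> r)) && (q || (p && (q || !r)))) || (r == !p))}.
!((!(t && (q -> r)) && (q || (p && (q || !r)))) || (r == !p)): α-rule — add !(!(t && (q -> r)) && (q || (p && (q || !r)))), !(r == !p).
!(!(t && (q -> r)) && (q || (p && (q || !r)))): β-rule — branch into !!(t && (q -> r))  //  !(q || (p && (q || !r))).
  branch 1 (add !!(t && (q -> r))):
    !!(t && (q -> r)): α-rule — add t, (q -> r).
    !(r == !p): β-rule — branch into r, !!p  //  !r, !p.
      branch 1.1 (add r, !!p):
        (q -> r): β-rule — branch into !q  //  r.
          branch 1.1.1 (add !q):
            ○ open, literals {p=true, q=false, r=true, t=true}.
          branch 1.1.2 (add r):
            ○ open, literals {p=true, r=true, t=true}.
      branch 1.2 (add !r, !p):
        (q -> r): β-rule — branch into !q  //  r.
          branch 1.2.1 (add !q):
            ○ open, literals {p=false, q=false, r=false, t=true}.
          branch 1.2.2 (add r):
            × closes — contains both r and !r.
  branch 2 (add !(q || (p && (q || !r)))):
    !(q || (p && (q || !r))): α-rule — add !q, !(p && (q || !r)).
    !(r == !p): β-rule — branch into r, !!p  //  !r, !p.
      branch 2.1 (add r, !!p):
        !(p && (q || !r)): β-rule — branch into !p  //  !(q || !r).
          branch 2.1.1 (add !p):
            × closes — contains both p and !p.
          branch 2.1.2 (add !(q || !r)):
            !(q || !r): α-rule — add !q, !!r.
            ○ open, literals {p=true, q=false, r=true}.
      branch 2.2 (add !r, !p):
        !(p && (q || !r)): β-rule — branch into !p  //  !(q || !r).
          branch 2.2.1 (add !p):
            ○ open, literals {p=false, q=false, r=false}.
          branch 2.2.2 (add !(q || !r)):
            !(q || !r): α-rule — add !q, !!r.
            × closes — contains both r and !r.
3 branches closed, 5 open.
An open branch gives a countermodel: p=true, q=false, r=true, t=true (unmentioned atoms arbitrary); under it the original formula is false.

Not valid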